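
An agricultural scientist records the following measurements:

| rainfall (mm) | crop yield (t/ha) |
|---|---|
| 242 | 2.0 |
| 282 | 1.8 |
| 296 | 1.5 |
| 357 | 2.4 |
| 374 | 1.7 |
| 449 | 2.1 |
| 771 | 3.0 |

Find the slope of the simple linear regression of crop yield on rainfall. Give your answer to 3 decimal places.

n = 7, Σx = 2771, Σy = 14.5, Σxy = 6184.1, Σx² = 1289071
Sxx = Σx² − (Σx)²/n = 1289071 − 1096920.142857 = 192150.857143
Sxy = Σxy − (Σx)(Σy)/n = 6184.1 − 5739.928571 = 444.171429
b = Sxy/Sxx = 444.171429/192150.857143 = 0.002312

0.002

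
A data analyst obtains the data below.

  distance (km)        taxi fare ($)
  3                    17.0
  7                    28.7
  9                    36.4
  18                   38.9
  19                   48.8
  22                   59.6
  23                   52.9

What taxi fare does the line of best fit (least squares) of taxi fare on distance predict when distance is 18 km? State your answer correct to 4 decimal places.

n = 7, Σx = 101, Σy = 282.3, Σxy = 4734.8, Σx² = 1837
Sxx = Σx² − (Σx)²/n = 1837 − 1457.285714 = 379.714286
Sxy = Σxy − (Σx)(Σy)/n = 4734.8 − 4073.185714 = 661.614286
b = Sxy/Sxx = 661.614286/379.714286 = 1.742400
a = ȳ − b·x̄ = 40.328571 − 1.742400·14.428571 = 15.188224
ŷ(18) = a + b·18 = 15.188224 + 1.742400·18 = 46.551430

46.5514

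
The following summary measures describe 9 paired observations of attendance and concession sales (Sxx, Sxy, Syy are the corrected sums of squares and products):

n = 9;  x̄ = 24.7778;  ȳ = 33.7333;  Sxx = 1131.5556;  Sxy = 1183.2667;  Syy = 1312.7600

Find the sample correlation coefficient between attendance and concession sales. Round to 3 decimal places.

0.971

r = Sxy/√(Sxx·Syy) = 1183.2667/√(1485460.929456) = 1183.2667/1218.794868 = 0.970850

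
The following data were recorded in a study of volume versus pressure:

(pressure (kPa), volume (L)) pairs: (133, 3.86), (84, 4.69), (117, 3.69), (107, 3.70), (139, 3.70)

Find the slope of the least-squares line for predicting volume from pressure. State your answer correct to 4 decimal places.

n = 5, Σx = 580, Σy = 19.64, Σxy = 2249.27, Σx² = 69204
Sxx = Σx² − (Σx)²/n = 69204 − 67280 = 1924
Sxy = Σxy − (Σx)(Σy)/n = 2249.27 − 2278.24 = -28.97
b = Sxy/Sxx = -28.97/1924 = -0.015057

-0.0151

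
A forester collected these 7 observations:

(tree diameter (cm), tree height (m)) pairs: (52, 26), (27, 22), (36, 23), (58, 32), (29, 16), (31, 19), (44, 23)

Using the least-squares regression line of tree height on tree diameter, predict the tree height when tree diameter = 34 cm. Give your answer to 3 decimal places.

20.924

n = 7, Σx = 277, Σy = 161, Σxy = 6695, Σx² = 11831
Sxx = Σx² − (Σx)²/n = 11831 − 10961.285714 = 869.714286
Sxy = Σxy − (Σx)(Σy)/n = 6695 − 6371 = 324
b = Sxy/Sxx = 324/869.714286 = 0.372536
a = ȳ − b·x̄ = 23 − 0.372536·39.571429 = 8.258213
ŷ(34) = a + b·34 = 8.258213 + 0.372536·34 = 20.924442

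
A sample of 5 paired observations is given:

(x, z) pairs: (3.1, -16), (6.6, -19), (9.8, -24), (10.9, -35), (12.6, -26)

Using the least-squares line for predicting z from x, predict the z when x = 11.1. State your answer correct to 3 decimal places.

n = 5, Σx = 43, Σy = -120, Σxy = -1119.3, Σx² = 426.78
Sxx = Σx² − (Σx)²/n = 426.78 − 369.8 = 56.98
Sxy = Σxy − (Σx)(Σy)/n = -1119.3 − (-1032) = -87.3
b = Sxy/Sxx = -87.3/56.98 = -1.532117
a = ȳ − b·x̄ = -24 − (-1.532117)·8.6 = -10.823798
ŷ(11.1) = a + b·11.1 = -10.823798 + (-1.532117)·11.1 = -27.830291

-27.830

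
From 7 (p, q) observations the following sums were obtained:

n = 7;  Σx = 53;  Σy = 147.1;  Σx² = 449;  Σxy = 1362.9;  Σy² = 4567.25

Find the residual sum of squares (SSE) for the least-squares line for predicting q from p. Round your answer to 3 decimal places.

Sxx = Σx² − (Σx)²/n = 449 − 401.285714 = 47.714286
Sxy = Σxy − (Σx)(Σy)/n = 1362.9 − 1113.757143 = 249.142857
Syy = Σy² − (Σy)²/n = 4567.25 − 3091.201429 = 1476.048571
b = Sxy/Sxx = 249.142857/47.714286 = 5.221557
SSE = Syy − b·Sxy = 1476.048571 − 5.221557·249.142857 = 175.134970

175.135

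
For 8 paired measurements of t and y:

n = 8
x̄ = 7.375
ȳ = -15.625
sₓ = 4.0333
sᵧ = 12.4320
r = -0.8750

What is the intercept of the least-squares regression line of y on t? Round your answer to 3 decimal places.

b = r · sᵧ/sₓ = -0.875 · 12.432/4.0333 = -2.697047
a = ȳ − b·x̄ = -15.625 − (-2.697047)·7.375 = 4.265722

4.266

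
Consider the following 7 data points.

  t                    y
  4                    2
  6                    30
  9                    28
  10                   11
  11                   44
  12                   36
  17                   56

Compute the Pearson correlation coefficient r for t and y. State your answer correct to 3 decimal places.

0.806

n = 7, Σx = 69, Σy = 207, Σxy = 2418, Σx² = 787, Σy² = 8177
Sxx = Σx² − (Σx)²/n = 787 − 680.142857 = 106.857143
Sxy = Σxy − (Σx)(Σy)/n = 2418 − 2040.428571 = 377.571429
Syy = Σy² − (Σy)²/n = 8177 − 6121.285714 = 2055.714286
r = Sxy/√(Sxx·Syy) = 377.571429/√(219667.755102) = 377.571429/468.687268 = 0.805594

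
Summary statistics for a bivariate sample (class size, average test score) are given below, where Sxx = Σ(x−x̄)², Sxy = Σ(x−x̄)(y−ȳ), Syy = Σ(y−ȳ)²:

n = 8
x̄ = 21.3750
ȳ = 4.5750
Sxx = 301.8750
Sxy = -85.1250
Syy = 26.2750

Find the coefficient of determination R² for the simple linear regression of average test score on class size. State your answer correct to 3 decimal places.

0.914

R² = Sxy²/(Sxx·Syy) = (-85.125)²/(301.875·26.275) = 0.913575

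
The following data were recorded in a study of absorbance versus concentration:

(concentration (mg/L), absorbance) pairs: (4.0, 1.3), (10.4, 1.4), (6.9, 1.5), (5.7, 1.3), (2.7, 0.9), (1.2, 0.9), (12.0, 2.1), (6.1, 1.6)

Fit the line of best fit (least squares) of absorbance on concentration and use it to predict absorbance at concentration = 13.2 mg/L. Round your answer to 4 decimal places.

n = 8, Σx = 49, Σy = 11, Σxy = 75.99, Σx² = 394.2
Sxx = Σx² − (Σx)²/n = 394.2 − 300.125 = 94.075
Sxy = Σxy − (Σx)(Σy)/n = 75.99 − 67.375 = 8.615
b = Sxy/Sxx = 8.615/94.075 = 0.091576
a = ȳ − b·x̄ = 1.375 − 0.091576·6.125 = 0.814098
ŷ(13.2) = a + b·13.2 = 0.814098 + 0.091576·13.2 = 2.022899

2.0229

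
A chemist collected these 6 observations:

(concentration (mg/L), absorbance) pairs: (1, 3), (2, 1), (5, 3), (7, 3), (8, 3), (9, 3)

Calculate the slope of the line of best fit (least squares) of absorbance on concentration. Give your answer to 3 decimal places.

0.125

n = 6, Σx = 32, Σy = 16, Σxy = 92, Σx² = 224
Sxx = Σx² − (Σx)²/n = 224 − 170.666667 = 53.333333
Sxy = Σxy − (Σx)(Σy)/n = 92 − 85.333333 = 6.666667
b = Sxy/Sxx = 6.666667/53.333333 = 0.125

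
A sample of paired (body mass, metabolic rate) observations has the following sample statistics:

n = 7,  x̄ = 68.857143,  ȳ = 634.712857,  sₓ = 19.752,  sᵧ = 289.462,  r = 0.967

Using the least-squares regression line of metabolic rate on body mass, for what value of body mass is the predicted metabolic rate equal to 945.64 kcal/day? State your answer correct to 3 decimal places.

b = r · sᵧ/sₓ = 0.967 · 289.462/19.752 = 14.171211
a = ȳ − b·x̄ = 634.712857 − 14.171211·68.857143 = -341.076226
Set a + b·x = 945.64: x = (945.64 − (-341.076226)) / 14.171211 = 90.797904

90.798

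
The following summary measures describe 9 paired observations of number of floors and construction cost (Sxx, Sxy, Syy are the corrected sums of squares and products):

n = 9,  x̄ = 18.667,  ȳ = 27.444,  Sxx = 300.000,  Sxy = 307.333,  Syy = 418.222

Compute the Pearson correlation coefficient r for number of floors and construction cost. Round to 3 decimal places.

0.868

r = Sxy/√(Sxx·Syy) = 307.333/√(125466.6) = 307.333/354.212648 = 0.867651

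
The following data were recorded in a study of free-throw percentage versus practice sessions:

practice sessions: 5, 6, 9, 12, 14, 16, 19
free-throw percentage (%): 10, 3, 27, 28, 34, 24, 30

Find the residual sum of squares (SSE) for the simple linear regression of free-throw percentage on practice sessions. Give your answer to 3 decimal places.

320.411

n = 7, Σx = 81, Σy = 156, Σxy = 2077, Σx² = 1099, Σy² = 4254
Sxx = Σx² − (Σx)²/n = 1099 − 937.285714 = 161.714286
Sxy = Σxy − (Σx)(Σy)/n = 2077 − 1805.142857 = 271.857143
Syy = Σy² − (Σy)²/n = 4254 − 3476.571429 = 777.428571
b = Sxy/Sxx = 271.857143/161.714286 = 1.681095
SSE = Syy − b·Sxy = 777.428571 − 1.681095·271.857143 = 320.410777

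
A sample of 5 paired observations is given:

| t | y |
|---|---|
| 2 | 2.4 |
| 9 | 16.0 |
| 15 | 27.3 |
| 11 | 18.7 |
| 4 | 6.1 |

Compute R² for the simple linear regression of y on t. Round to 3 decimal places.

n = 5, Σx = 41, Σy = 70.5, Σxy = 788.4, Σx² = 447, Σy² = 1393.95
Sxx = Σx² − (Σx)²/n = 447 − 336.2 = 110.8
Sxy = Σxy − (Σx)(Σy)/n = 788.4 − 578.1 = 210.3
Syy = Σy² − (Σy)²/n = 1393.95 − 994.05 = 399.9
R² = Sxy²/(Sxx·Syy) = (210.3)²/(110.8·399.9) = 0.998131

0.998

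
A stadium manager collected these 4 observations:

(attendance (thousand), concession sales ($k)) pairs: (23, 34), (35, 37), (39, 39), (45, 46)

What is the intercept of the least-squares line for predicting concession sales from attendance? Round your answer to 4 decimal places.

n = 4, Σx = 142, Σy = 156, Σxy = 5668, Σx² = 5300
Sxx = Σx² − (Σx)²/n = 5300 − 5041 = 259
Sxy = Σxy − (Σx)(Σy)/n = 5668 − 5538 = 130
b = Sxy/Sxx = 130/259 = 0.501931
a = ȳ − b·x̄ = 39 − 0.501931·35.5 = 21.181467

21.1815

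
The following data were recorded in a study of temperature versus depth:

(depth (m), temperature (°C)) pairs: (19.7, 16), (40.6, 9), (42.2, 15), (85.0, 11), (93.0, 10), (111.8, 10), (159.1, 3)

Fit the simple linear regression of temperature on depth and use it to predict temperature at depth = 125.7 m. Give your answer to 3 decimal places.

7.052

n = 7, Σx = 551.4, Σy = 74, Σxy = 4773.9, Σx² = 57503.34
Sxx = Σx² − (Σx)²/n = 57503.34 − 43434.565714 = 14068.774286
Sxy = Σxy − (Σx)(Σy)/n = 4773.9 − 5829.085714 = -1055.185714
b = Sxy/Sxx = -1055.185714/14068.774286 = -0.075002
a = ȳ − b·x̄ = 10.571429 − (-0.075002)·78.771429 = 16.479440
ŷ(125.7) = a + b·125.7 = 16.479440 + (-0.075002)·125.7 = 7.051694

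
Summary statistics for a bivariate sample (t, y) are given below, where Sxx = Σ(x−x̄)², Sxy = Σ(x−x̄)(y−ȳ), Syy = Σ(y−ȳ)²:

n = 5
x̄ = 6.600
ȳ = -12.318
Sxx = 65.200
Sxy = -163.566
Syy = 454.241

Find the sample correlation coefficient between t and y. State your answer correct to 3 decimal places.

-0.950

r = Sxy/√(Sxx·Syy) = -163.566/√(29616.5132) = -163.566/172.094489 = -0.950443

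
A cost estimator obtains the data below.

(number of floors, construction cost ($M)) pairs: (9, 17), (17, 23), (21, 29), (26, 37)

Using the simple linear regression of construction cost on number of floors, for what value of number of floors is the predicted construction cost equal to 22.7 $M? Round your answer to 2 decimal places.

n = 4, Σx = 73, Σy = 106, Σxy = 2115, Σx² = 1487
Sxx = Σx² − (Σx)²/n = 1487 − 1332.25 = 154.75
Sxy = Σxy − (Σx)(Σy)/n = 2115 − 1934.5 = 180.5
b = Sxy/Sxx = 180.5/154.75 = 1.166397
a = ȳ − b·x̄ = 26.5 − 1.166397·18.25 = 5.213247
Set a + b·x = 22.7: x = (22.7 − 5.213247) / 1.166397 = 14.992105

14.99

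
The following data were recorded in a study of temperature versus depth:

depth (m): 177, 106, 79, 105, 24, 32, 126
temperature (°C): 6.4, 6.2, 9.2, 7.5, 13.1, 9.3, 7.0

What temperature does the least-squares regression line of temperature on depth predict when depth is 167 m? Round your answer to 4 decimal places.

5.5937

n = 7, Σx = 649, Σy = 58.7, Σxy = 4798.3, Σx² = 77307
Sxx = Σx² − (Σx)²/n = 77307 − 60171.571429 = 17135.428571
Sxy = Σxy − (Σx)(Σy)/n = 4798.3 − 5442.328571 = -644.028571
b = Sxy/Sxx = -644.028571/17135.428571 = -0.037585
a = ȳ − b·x̄ = 8.385714 − (-0.037585)·92.714286 = 11.870345
ŷ(167) = a + b·167 = 11.870345 + (-0.037585)·167 = 5.593714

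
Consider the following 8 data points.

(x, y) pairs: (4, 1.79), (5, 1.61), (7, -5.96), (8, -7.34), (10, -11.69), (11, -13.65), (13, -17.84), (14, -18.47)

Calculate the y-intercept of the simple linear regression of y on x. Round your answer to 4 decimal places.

10.5070

n = 8, Σx = 72, Σy = -71.55, Σxy = -842.78, Σx² = 740
Sxx = Σx² − (Σx)²/n = 740 − 648 = 92
Sxy = Σxy − (Σx)(Σy)/n = -842.78 − (-643.95) = -198.83
b = Sxy/Sxx = -198.83/92 = -2.161196
a = ȳ − b·x̄ = -8.94375 − (-2.161196)·9 = 10.507011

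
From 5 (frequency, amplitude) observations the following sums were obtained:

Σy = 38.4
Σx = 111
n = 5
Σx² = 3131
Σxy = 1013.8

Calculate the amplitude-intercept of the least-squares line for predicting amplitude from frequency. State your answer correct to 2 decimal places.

Sxx = Σx² − (Σx)²/n = 3131 − 2464.2 = 666.8
Sxy = Σxy − (Σx)(Σy)/n = 1013.8 − 852.48 = 161.32
b = Sxy/Sxx = 161.32/666.8 = 0.241932
a = ȳ − b·x̄ = 7.68 − 0.241932·22.2 = 2.309118

2.31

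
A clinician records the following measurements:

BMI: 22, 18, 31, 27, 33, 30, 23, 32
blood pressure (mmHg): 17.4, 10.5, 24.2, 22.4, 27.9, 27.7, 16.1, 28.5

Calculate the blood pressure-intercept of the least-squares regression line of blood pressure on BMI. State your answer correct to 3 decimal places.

-9.823

n = 8, Σx = 216, Σy = 174.7, Σxy = 4960.8, Σx² = 6040
Sxx = Σx² − (Σx)²/n = 6040 − 5832 = 208
Sxy = Σxy − (Σx)(Σy)/n = 4960.8 − 4716.9 = 243.9
b = Sxy/Sxx = 243.9/208 = 1.172596
a = ȳ − b·x̄ = 21.8375 − 1.172596·27 = -9.822596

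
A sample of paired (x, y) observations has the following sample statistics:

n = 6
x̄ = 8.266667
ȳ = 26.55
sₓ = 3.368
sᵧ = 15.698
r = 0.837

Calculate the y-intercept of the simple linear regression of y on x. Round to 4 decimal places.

b = r · sᵧ/sₓ = 0.837 · 15.698/3.368 = 3.901195
a = ȳ − b·x̄ = 26.55 − 3.901195·8.266667 = -5.699883

-5.6999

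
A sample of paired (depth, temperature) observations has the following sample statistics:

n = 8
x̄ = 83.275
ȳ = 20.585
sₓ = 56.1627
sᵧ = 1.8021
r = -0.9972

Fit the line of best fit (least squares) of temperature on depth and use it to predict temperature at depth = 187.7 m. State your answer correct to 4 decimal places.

b = r · sᵧ/sₓ = -0.9972 · 1.8021/56.1627 = -0.031997
a = ȳ − b·x̄ = 20.585 − (-0.031997)·83.275 = 23.249574
ŷ(187.7) = a + b·187.7 = 23.249574 + (-0.031997)·187.7 = 17.243683

17.2437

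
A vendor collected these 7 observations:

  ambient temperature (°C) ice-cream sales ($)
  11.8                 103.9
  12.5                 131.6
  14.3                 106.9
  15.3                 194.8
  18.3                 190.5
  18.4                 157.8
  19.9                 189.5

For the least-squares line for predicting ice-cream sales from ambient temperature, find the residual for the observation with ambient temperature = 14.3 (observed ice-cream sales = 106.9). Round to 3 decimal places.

n = 7, Σx = 110.5, Σy = 1075, Σxy = 17540.85, Σx² = 1803.53
Sxx = Σx² − (Σx)²/n = 1803.53 − 1744.321429 = 59.208571
Sxy = Σxy − (Σx)(Σy)/n = 17540.85 − 16969.642857 = 571.207143
b = Sxy/Sxx = 571.207143/59.208571 = 9.647372
a = ȳ − b·x̄ = 153.571429 − 9.647372·15.785714 = 1.280763
ŷ(14.3) = 1.280763 + 9.647372·14.3 = 139.238189
residual = y − ŷ = 106.9 − 139.238189 = -32.338189

-32.338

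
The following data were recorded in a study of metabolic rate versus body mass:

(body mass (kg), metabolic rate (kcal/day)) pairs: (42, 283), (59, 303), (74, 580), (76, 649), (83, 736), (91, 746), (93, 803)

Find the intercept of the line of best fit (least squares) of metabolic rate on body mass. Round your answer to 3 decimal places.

n = 7, Σx = 518, Σy = 4100, Σxy = 325660, Σx² = 40316
Sxx = Σx² − (Σx)²/n = 40316 − 38332 = 1984
Sxy = Σxy − (Σx)(Σy)/n = 325660 − 303400 = 22260
b = Sxy/Sxx = 22260/1984 = 11.219758
a = ȳ − b·x̄ = 585.714286 − 11.219758·74 = -244.547811

-244.548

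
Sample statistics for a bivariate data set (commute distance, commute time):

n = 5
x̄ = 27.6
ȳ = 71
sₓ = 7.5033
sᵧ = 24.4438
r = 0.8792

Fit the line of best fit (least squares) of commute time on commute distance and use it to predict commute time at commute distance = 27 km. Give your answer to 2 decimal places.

b = r · sᵧ/sₓ = 0.8792 · 24.4438/7.5033 = 2.864205
a = ȳ − b·x̄ = 71 − 2.864205·27.6 = -8.052056
ŷ(27) = a + b·27 = -8.052056 + 2.864205·27 = 69.281477

69.28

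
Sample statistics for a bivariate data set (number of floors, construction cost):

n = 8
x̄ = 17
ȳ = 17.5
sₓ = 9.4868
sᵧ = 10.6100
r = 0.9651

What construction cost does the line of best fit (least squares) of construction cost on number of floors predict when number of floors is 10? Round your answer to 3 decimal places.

b = r · sᵧ/sₓ = 0.9651 · 10.61/9.4868 = 1.079364
a = ȳ − b·x̄ = 17.5 − 1.079364·17 = -0.849189
ŷ(10) = a + b·10 = -0.849189 + 1.079364·10 = 9.944452

9.944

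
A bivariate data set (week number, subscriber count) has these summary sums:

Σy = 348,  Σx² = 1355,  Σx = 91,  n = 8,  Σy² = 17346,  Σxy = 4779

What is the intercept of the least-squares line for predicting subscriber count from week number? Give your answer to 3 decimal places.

14.322

Sxx = Σx² − (Σx)²/n = 1355 − 1035.125 = 319.875
Sxy = Σxy − (Σx)(Σy)/n = 4779 − 3958.5 = 820.5
b = Sxy/Sxx = 820.5/319.875 = 2.565064
a = ȳ − b·x̄ = 43.5 − 2.565064·11.375 = 14.322392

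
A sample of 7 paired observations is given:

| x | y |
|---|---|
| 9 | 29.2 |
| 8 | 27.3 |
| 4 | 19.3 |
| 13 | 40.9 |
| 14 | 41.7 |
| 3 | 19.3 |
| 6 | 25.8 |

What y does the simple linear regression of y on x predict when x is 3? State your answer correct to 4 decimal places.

18.0246

n = 7, Σx = 57, Σy = 203.5, Σxy = 1886.6, Σx² = 571
Sxx = Σx² − (Σx)²/n = 571 − 464.142857 = 106.857143
Sxy = Σxy − (Σx)(Σy)/n = 1886.6 − 1657.071429 = 229.528571
b = Sxy/Sxx = 229.528571/106.857143 = 2.147995
a = ȳ − b·x̄ = 29.071429 − 2.147995·8.142857 = 11.580615
ŷ(3) = a + b·3 = 11.580615 + 2.147995·3 = 18.024599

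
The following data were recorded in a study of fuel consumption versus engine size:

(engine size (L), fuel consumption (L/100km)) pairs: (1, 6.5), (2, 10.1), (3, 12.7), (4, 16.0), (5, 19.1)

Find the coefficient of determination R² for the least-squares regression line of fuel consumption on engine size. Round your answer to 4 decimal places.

n = 5, Σx = 15, Σy = 64.4, Σxy = 224.3, Σx² = 55, Σy² = 926.36
Sxx = Σx² − (Σx)²/n = 55 − 45 = 10
Sxy = Σxy − (Σx)(Σy)/n = 224.3 − 193.2 = 31.1
Syy = Σy² − (Σy)²/n = 926.36 − 829.472 = 96.888
R² = Sxy²/(Sxx·Syy) = (31.1)²/(10·96.888) = 0.998276

0.9983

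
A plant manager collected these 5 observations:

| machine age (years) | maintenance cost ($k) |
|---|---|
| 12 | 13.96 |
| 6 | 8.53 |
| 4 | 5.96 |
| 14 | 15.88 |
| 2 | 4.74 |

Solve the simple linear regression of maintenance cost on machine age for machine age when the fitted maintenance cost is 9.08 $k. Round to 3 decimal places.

6.824

n = 5, Σx = 38, Σy = 49.07, Σxy = 474.34, Σx² = 396
Sxx = Σx² − (Σx)²/n = 396 − 288.8 = 107.2
Sxy = Σxy − (Σx)(Σy)/n = 474.34 − 372.932 = 101.408
b = Sxy/Sxx = 101.408/107.2 = 0.945970
a = ȳ − b·x̄ = 9.814 − 0.945970·7.6 = 2.624627
Set a + b·x = 9.08: x = (9.08 − 2.624627) / 0.945970 = 6.824077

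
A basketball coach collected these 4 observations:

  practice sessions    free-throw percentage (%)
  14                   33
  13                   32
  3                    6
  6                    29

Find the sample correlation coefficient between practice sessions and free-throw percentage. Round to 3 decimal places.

n = 4, Σx = 36, Σy = 100, Σxy = 1070, Σx² = 410, Σy² = 2990
Sxx = Σx² − (Σx)²/n = 410 − 324 = 86
Sxy = Σxy − (Σx)(Σy)/n = 1070 − 900 = 170
Syy = Σy² − (Σy)²/n = 2990 − 2500 = 490
r = Sxy/√(Sxx·Syy) = 170/√(42140) = 170/205.280296 = 0.828136

0.828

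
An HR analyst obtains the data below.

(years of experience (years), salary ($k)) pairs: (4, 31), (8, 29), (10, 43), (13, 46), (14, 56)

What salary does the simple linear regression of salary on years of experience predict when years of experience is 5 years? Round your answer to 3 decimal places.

n = 5, Σx = 49, Σy = 205, Σxy = 2168, Σx² = 545
Sxx = Σx² − (Σx)²/n = 545 − 480.2 = 64.8
Sxy = Σxy − (Σx)(Σy)/n = 2168 − 2009 = 159
b = Sxy/Sxx = 159/64.8 = 2.453704
a = ȳ − b·x̄ = 41 − 2.453704·9.8 = 16.953704
ŷ(5) = a + b·5 = 16.953704 + 2.453704·5 = 29.222222

29.222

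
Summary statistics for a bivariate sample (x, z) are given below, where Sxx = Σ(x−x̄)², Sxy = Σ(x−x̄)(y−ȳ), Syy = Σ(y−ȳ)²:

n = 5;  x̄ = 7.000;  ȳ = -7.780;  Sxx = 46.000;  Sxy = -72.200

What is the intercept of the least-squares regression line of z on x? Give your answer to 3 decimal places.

3.207

b = Sxy/Sxx = -72.2/46 = -1.569565
a = ȳ − b·x̄ = -7.78 − (-1.569565)·7 = 3.206957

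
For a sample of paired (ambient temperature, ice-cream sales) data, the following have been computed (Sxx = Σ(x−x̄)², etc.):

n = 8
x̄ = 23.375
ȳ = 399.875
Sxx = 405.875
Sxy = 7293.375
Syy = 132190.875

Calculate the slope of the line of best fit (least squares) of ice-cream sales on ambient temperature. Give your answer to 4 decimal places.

b = Sxy/Sxx = 7293.375/405.875 = 17.969510

17.9695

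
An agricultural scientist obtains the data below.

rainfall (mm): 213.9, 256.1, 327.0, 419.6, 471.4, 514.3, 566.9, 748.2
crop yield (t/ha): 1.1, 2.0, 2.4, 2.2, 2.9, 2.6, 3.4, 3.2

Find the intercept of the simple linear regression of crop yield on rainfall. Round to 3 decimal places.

0.894

n = 8, Σx = 3517.4, Σy = 19.8, Σxy = 9481.35, Σx² = 1762234.88
Sxx = Σx² − (Σx)²/n = 1762234.88 − 1546512.845 = 215722.035
Sxy = Σxy − (Σx)(Σy)/n = 9481.35 − 8705.565 = 775.785
b = Sxy/Sxx = 775.785/215722.035 = 0.003596
a = ȳ − b·x̄ = 2.475 − 0.003596·439.675 = 0.893830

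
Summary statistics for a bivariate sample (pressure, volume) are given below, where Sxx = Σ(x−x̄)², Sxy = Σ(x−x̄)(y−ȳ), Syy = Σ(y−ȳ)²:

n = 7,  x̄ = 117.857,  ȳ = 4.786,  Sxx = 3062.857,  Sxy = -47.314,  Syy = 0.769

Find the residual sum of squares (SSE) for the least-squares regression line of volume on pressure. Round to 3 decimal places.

b = Sxy/Sxx = -47.314/3062.857 = -0.015448
SSE = Syy − b·Sxy = 0.769 − (-0.015448)·(-47.314) = 0.038109

0.038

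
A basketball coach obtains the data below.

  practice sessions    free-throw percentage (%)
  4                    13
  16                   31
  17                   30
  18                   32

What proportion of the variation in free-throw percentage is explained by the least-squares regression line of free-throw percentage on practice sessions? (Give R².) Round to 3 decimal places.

n = 4, Σx = 55, Σy = 106, Σxy = 1634, Σx² = 885, Σy² = 3054
Sxx = Σx² − (Σx)²/n = 885 − 756.25 = 128.75
Sxy = Σxy − (Σx)(Σy)/n = 1634 − 1457.5 = 176.5
Syy = Σy² − (Σy)²/n = 3054 − 2809 = 245
R² = Sxy²/(Sxx·Syy) = (176.5)²/(128.75·245) = 0.987589

0.988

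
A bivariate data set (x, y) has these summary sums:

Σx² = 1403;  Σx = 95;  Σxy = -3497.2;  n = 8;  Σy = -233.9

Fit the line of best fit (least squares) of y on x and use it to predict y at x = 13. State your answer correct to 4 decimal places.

-32.1828

Sxx = Σx² − (Σx)²/n = 1403 − 1128.125 = 274.875
Sxy = Σxy − (Σx)(Σy)/n = -3497.2 − (-2777.5625) = -719.6375
b = Sxy/Sxx = -719.6375/274.875 = -2.618054
a = ȳ − b·x̄ = -29.2375 − (-2.618054)·11.875 = 1.851887
ŷ(13) = a + b·13 = 1.851887 + (-2.618054)·13 = -32.182810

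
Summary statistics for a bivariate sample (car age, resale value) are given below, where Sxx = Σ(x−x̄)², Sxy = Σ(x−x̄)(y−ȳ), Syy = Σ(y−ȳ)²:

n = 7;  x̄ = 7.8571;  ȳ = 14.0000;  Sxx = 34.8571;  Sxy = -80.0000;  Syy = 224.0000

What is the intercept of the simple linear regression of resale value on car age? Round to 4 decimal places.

b = Sxy/Sxx = -80/34.8571 = -2.295085
a = ȳ − b·x̄ = 14 − (-2.295085)·7.8571 = 32.032711

32.0327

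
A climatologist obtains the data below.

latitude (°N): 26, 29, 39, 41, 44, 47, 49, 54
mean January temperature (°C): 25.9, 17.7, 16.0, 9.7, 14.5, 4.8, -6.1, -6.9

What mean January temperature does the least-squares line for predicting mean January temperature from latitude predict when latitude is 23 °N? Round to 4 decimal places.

29.1811

n = 8, Σx = 329, Σy = 75.6, Σxy = 2400.5, Σx² = 14181
Sxx = Σx² − (Σx)²/n = 14181 − 13530.125 = 650.875
Sxy = Σxy − (Σx)(Σy)/n = 2400.5 − 3109.05 = -708.55
b = Sxy/Sxx = -708.55/650.875 = -1.088611
a = ȳ − b·x̄ = 9.45 − (-1.088611)·41.125 = 54.219147
ŷ(23) = a + b·23 = 54.219147 + (-1.088611)·23 = 29.181083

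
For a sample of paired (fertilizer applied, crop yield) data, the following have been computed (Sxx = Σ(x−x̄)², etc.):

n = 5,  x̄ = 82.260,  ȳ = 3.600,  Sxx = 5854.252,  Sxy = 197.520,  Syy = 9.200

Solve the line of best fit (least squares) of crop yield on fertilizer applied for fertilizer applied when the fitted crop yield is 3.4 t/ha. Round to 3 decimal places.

76.332

b = Sxy/Sxx = 197.52/5854.252 = 0.033740
a = ȳ − b·x̄ = 3.6 − 0.033740·82.26 = 0.824582
Set a + b·x = 3.4: x = (3.4 − 0.824582) / 0.033740 = 76.332244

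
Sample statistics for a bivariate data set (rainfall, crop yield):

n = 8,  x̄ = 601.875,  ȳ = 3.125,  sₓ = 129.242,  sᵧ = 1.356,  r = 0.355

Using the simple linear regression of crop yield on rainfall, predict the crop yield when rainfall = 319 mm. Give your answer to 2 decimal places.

2.07

b = r · sᵧ/sₓ = 0.355 · 1.356/129.242 = 0.003725
a = ȳ − b·x̄ = 3.125 − 0.003725·601.875 = 0.883232
ŷ(319) = a + b·319 = 0.883232 + 0.003725·319 = 2.071392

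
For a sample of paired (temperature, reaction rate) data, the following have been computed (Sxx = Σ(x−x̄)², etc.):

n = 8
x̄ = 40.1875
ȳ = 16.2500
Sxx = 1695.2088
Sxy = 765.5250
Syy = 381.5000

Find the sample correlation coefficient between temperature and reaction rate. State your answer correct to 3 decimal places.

r = Sxy/√(Sxx·Syy) = 765.525/√(646722.1572) = 765.525/804.190374 = 0.951920

0.952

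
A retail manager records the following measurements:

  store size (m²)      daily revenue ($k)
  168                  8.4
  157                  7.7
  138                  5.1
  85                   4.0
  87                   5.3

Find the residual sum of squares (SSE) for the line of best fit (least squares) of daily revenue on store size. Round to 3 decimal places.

n = 5, Σx = 635, Σy = 30.5, Σxy = 4125, Σx² = 86711, Σy² = 199.95
Sxx = Σx² − (Σx)²/n = 86711 − 80645 = 6066
Sxy = Σxy − (Σx)(Σy)/n = 4125 − 3873.5 = 251.5
Syy = Σy² − (Σy)²/n = 199.95 − 186.05 = 13.9
b = Sxy/Sxx = 251.5/6066 = 0.041461
SSE = Syy − b·Sxy = 13.9 − 0.041461·251.5 = 3.472659

3.473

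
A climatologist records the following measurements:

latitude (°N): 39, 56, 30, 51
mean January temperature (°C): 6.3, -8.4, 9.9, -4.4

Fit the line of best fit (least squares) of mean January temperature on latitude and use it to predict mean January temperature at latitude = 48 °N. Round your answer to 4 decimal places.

n = 4, Σx = 176, Σy = 3.4, Σxy = -152.1, Σx² = 8158
Sxx = Σx² − (Σx)²/n = 8158 − 7744 = 414
Sxy = Σxy − (Σx)(Σy)/n = -152.1 − 149.6 = -301.7
b = Sxy/Sxx = -301.7/414 = -0.728744
a = ȳ − b·x̄ = 0.85 − (-0.728744)·44 = 32.914734
ŷ(48) = a + b·48 = 32.914734 + (-0.728744)·48 = -2.064976

-2.0650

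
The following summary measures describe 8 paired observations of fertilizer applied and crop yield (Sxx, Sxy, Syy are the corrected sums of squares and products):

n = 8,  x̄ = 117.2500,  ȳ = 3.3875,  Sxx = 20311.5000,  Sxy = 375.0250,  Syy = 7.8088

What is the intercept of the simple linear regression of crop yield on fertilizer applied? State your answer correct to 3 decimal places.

1.223

b = Sxy/Sxx = 375.025/20311.5 = 0.018464
a = ȳ − b·x̄ = 3.3875 − 0.018464·117.25 = 1.222634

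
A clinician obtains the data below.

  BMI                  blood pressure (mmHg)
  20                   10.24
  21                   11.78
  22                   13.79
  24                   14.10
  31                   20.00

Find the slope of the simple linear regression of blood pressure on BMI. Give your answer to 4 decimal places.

n = 5, Σx = 118, Σy = 69.91, Σxy = 1713.96, Σx² = 2862
Sxx = Σx² − (Σx)²/n = 2862 − 2784.8 = 77.2
Sxy = Σxy − (Σx)(Σy)/n = 1713.96 − 1649.876 = 64.084
b = Sxy/Sxx = 64.084/77.2 = 0.830104

0.8301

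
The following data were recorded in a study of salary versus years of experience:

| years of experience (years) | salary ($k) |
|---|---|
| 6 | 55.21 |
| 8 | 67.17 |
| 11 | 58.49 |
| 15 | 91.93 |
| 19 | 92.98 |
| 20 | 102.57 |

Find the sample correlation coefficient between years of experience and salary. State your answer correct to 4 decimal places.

n = 6, Σx = 79, Σy = 468.35, Σxy = 6708.98, Σx² = 1207, Σy² = 38598.0433
Sxx = Σx² − (Σx)²/n = 1207 − 1040.166667 = 166.833333
Sxy = Σxy − (Σx)(Σy)/n = 6708.98 − 6166.608333 = 542.371667
Syy = Σy² − (Σy)²/n = 38598.0433 − 36558.620417 = 2039.422883
r = Sxy/√(Sxx·Syy) = 542.371667/√(340243.717703) = 542.371667/583.304138 = 0.929827

0.9298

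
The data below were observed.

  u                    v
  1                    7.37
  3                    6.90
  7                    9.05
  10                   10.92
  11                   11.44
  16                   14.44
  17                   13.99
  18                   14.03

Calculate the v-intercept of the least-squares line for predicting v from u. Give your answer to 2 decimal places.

6.21

n = 8, Σx = 83, Σy = 88.14, Σxy = 1047.87, Σx² = 1149
Sxx = Σx² − (Σx)²/n = 1149 − 861.125 = 287.875
Sxy = Σxy − (Σx)(Σy)/n = 1047.87 − 914.4525 = 133.4175
b = Sxy/Sxx = 133.4175/287.875 = 0.463456
a = ȳ − b·x̄ = 11.0175 − 0.463456·10.375 = 6.209140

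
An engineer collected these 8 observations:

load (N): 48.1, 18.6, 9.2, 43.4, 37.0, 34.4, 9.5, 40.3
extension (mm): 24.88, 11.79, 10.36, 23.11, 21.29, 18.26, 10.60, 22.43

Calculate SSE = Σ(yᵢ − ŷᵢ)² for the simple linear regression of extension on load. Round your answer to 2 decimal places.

n = 8, Σx = 240.5, Σy = 142.72, Σxy = 4934.811, Σx² = 8894.47, Σy² = 2801.5768
Sxx = Σx² − (Σx)²/n = 8894.47 − 7230.03125 = 1664.43875
Sxy = Σxy − (Σx)(Σy)/n = 4934.811 − 4290.52 = 644.291
Syy = Σy² − (Σy)²/n = 2801.5768 − 2546.1248 = 255.452
b = Sxy/Sxx = 644.291/1664.43875 = 0.387092
SSE = Syy − b·Sxy = 255.452 − 0.387092·644.291 = 6.052079

6.05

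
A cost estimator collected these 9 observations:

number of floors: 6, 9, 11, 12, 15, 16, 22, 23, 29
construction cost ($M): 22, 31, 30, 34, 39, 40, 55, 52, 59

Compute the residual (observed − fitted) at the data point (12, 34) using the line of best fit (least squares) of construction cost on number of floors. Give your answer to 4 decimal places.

n = 9, Σx = 143, Σy = 362, Σxy = 6491, Σx² = 2717
Sxx = Σx² − (Σx)²/n = 2717 − 2272.111111 = 444.888889
Sxy = Σxy − (Σx)(Σy)/n = 6491 − 5751.777778 = 739.222222
b = Sxy/Sxx = 739.222222/444.888889 = 1.661588
a = ȳ − b·x̄ = 40.222222 − 1.661588·15.888889 = 13.821429
ŷ(12) = 13.821429 + 1.661588·12 = 33.760490
residual = y − ŷ = 34 − 33.760490 = 0.239510

0.2395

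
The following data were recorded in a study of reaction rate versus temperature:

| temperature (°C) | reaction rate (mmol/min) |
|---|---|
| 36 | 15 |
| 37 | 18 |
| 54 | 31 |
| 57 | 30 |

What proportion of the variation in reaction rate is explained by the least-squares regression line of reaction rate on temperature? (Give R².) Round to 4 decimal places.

n = 4, Σx = 184, Σy = 94, Σxy = 4590, Σx² = 8830, Σy² = 2410
Sxx = Σx² − (Σx)²/n = 8830 − 8464 = 366
Sxy = Σxy − (Σx)(Σy)/n = 4590 − 4324 = 266
Syy = Σy² − (Σy)²/n = 2410 − 2209 = 201
R² = Sxy²/(Sxx·Syy) = (266)²/(366·201) = 0.961803

0.9618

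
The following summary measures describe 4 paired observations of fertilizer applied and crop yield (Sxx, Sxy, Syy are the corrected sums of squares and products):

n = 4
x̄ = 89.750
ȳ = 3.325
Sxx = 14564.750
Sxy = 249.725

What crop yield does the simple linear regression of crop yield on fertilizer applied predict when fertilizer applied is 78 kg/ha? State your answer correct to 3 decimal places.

3.124

b = Sxy/Sxx = 249.725/14564.75 = 0.017146
a = ȳ − b·x̄ = 3.325 − 0.017146·89.75 = 1.786160
ŷ(78) = a + b·78 = 1.786160 + 0.017146·78 = 3.123536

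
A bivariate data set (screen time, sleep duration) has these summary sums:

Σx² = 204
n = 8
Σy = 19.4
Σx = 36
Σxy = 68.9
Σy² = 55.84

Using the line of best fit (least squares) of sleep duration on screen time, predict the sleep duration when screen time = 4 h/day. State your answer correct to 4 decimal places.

Sxx = Σx² − (Σx)²/n = 204 − 162 = 42
Sxy = Σxy − (Σx)(Σy)/n = 68.9 − 87.3 = -18.4
b = Sxy/Sxx = -18.4/42 = -0.438095
a = ȳ − b·x̄ = 2.425 − (-0.438095)·4.5 = 4.396429
ŷ(4) = a + b·4 = 4.396429 + (-0.438095)·4 = 2.644048

2.6440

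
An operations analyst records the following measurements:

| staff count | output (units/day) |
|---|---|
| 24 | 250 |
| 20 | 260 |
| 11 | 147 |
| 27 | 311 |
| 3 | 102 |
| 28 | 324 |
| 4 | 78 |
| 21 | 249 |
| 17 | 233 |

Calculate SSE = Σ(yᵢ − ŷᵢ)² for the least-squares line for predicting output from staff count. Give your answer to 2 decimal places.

n = 9, Σx = 155, Σy = 1954, Σxy = 40094, Σx² = 3365, Σy² = 486184
Sxx = Σx² − (Σx)²/n = 3365 − 2669.444444 = 695.555556
Sxy = Σxy − (Σx)(Σy)/n = 40094 − 33652.222222 = 6441.777778
Syy = Σy² − (Σy)²/n = 486184 − 424235.111111 = 61948.888889
b = Sxy/Sxx = 6441.777778/695.555556 = 9.261342
SSE = Syy − b·Sxy = 61948.888889 − 9.261342·6441.777778 = 2289.382748

2289.38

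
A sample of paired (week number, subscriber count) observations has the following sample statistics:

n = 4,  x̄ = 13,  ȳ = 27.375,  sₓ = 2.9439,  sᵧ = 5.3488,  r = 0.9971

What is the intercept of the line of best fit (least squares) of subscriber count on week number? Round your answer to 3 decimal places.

b = r · sᵧ/sₓ = 0.9971 · 5.3488/2.9439 = 1.811641
a = ȳ − b·x̄ = 27.375 − 1.811641·13 = 3.823673

3.824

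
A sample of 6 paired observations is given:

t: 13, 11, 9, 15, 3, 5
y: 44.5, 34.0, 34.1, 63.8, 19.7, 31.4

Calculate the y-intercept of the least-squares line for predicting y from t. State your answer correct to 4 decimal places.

n = 6, Σx = 56, Σy = 227.5, Σxy = 2432.5, Σx² = 630
Sxx = Σx² − (Σx)²/n = 630 − 522.666667 = 107.333333
Sxy = Σxy − (Σx)(Σy)/n = 2432.5 − 2123.333333 = 309.166667
b = Sxy/Sxx = 309.166667/107.333333 = 2.880435
a = ȳ − b·x̄ = 37.916667 − 2.880435·9.333333 = 11.032609

11.0326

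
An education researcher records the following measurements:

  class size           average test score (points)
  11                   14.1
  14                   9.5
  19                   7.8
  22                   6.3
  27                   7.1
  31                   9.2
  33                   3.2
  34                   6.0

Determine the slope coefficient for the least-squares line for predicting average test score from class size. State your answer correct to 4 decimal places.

n = 8, Σx = 191, Σy = 63.2, Σxy = 1361.4, Σx² = 5097
Sxx = Σx² − (Σx)²/n = 5097 − 4560.125 = 536.875
Sxy = Σxy − (Σx)(Σy)/n = 1361.4 − 1508.9 = -147.5
b = Sxy/Sxx = -147.5/536.875 = -0.274738

-0.2747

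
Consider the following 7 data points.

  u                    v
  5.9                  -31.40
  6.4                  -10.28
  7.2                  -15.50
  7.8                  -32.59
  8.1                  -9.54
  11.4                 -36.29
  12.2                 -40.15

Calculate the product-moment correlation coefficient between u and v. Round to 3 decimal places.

-0.616

n = 7, Σx = 59, Σy = -175.75, Σxy = -1597.664, Σx² = 532.86, Σy² = 5413.9947
Sxx = Σx² − (Σx)²/n = 532.86 − 497.285714 = 35.574286
Sxy = Σxy − (Σx)(Σy)/n = -1597.664 − (-1481.321429) = -116.342571
Syy = Σy² − (Σy)²/n = 5413.9947 − 4412.580357 = 1001.414343
r = Sxy/√(Sxx·Syy) = -116.342571/√(35624.599951) = -116.342571/188.744801 = -0.616401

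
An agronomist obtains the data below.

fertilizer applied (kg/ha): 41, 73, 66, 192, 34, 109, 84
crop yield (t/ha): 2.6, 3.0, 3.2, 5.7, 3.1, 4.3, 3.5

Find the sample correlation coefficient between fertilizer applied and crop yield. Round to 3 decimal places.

0.965

n = 7, Σx = 599, Σy = 25.4, Σxy = 2499.3, Σx² = 68323, Σy² = 98.84
Sxx = Σx² − (Σx)²/n = 68323 − 51257.285714 = 17065.714286
Sxy = Σxy − (Σx)(Σy)/n = 2499.3 − 2173.514286 = 325.785714
Syy = Σy² − (Σy)²/n = 98.84 − 92.165714 = 6.674286
r = Sxy/√(Sxx·Syy) = 325.785714/√(113901.453061) = 325.785714/337.492893 = 0.965311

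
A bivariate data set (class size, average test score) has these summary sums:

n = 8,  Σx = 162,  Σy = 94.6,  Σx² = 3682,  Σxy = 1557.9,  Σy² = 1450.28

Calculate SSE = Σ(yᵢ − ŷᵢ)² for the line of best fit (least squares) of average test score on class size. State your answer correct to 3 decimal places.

Sxx = Σx² − (Σx)²/n = 3682 − 3280.5 = 401.5
Sxy = Σxy − (Σx)(Σy)/n = 1557.9 − 1915.65 = -357.75
Syy = Σy² − (Σy)²/n = 1450.28 − 1118.645 = 331.635
b = Sxy/Sxx = -357.75/401.5 = -0.891034
SSE = Syy − b·Sxy = 331.635 − (-0.891034)·(-357.75) = 12.867721

12.868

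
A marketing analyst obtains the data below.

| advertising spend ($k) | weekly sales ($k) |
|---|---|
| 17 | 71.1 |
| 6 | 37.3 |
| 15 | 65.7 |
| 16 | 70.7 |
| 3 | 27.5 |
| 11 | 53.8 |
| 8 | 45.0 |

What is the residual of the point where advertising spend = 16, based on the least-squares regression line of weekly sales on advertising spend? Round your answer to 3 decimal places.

n = 7, Σx = 76, Σy = 371.1, Σxy = 4583.5, Σx² = 1000
Sxx = Σx² − (Σx)²/n = 1000 − 825.142857 = 174.857143
Sxy = Σxy − (Σx)(Σy)/n = 4583.5 − 4029.085714 = 554.414286
b = Sxy/Sxx = 554.414286/174.857143 = 3.170670
a = ȳ − b·x̄ = 53.014286 − 3.170670·10.857143 = 18.589869
ŷ(16) = 18.589869 + 3.170670·16 = 69.320588
residual = y − ŷ = 70.7 − 69.320588 = 1.379412

1.379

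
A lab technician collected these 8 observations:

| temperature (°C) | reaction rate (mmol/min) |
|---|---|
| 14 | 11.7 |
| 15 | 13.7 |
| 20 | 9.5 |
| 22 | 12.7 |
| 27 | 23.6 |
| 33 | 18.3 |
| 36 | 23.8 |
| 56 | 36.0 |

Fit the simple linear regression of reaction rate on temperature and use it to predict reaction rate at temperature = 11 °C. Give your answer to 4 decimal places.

n = 8, Σx = 223, Σy = 149.3, Σxy = 4952.6, Σx² = 7555
Sxx = Σx² − (Σx)²/n = 7555 − 6216.125 = 1338.875
Sxy = Σxy − (Σx)(Σy)/n = 4952.6 − 4161.7375 = 790.8625
b = Sxy/Sxx = 790.8625/1338.875 = 0.590692
a = ȳ − b·x̄ = 18.6625 − 0.590692·27.875 = 2.196966
ŷ(11) = a + b·11 = 2.196966 + 0.590692·11 = 8.694576

8.6946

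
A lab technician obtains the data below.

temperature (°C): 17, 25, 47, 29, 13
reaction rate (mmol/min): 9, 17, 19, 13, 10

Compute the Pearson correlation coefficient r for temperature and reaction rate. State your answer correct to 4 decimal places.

n = 5, Σx = 131, Σy = 68, Σxy = 1978, Σx² = 4133, Σy² = 1000
Sxx = Σx² − (Σx)²/n = 4133 − 3432.2 = 700.8
Sxy = Σxy − (Σx)(Σy)/n = 1978 − 1781.6 = 196.4
Syy = Σy² − (Σy)²/n = 1000 − 924.8 = 75.2
r = Sxy/√(Sxx·Syy) = 196.4/√(52700.16) = 196.4/229.565154 = 0.855531

0.8555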